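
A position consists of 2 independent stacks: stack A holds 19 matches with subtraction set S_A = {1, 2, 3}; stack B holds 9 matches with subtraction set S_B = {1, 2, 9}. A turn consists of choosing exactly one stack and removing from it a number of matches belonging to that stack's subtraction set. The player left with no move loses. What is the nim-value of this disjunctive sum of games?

Stack A, S = {1, 2, 3}:
G(0) = 0
G(1) = mex{0} = 1
G(2) = mex{1,0} = 2
G(3) = mex{2,1,0} = 3
G(4) = mex{3,2,1} = 0
G(5) = mex{0,3,2} = 1
G(6) = mex{1,0,3} = 2
G(7) = mex{2,1,0} = 3
G(8) = mex{3,2,1} = 0
G(9) = mex{0,3,2} = 1
G(10) = mex{1,0,3} = 2
G(11) = mex{2,1,0} = 3
G(12) = mex{3,2,1} = 0
G(13) = mex{0,3,2} = 1
G(14) = mex{1,0,3} = 2
G(15) = mex{2,1,0} = 3
G(16) = mex{3,2,1} = 0
G(17) = mex{0,3,2} = 1
G(18) = mex{1,0,3} = 2
G(19) = mex{2,1,0} = 3
G_A(19) = 3.
Stack B, S = {1, 2, 9}:
n : 0 1 2 3 4 5 6 7 8 9
G : 0 1 2 0 1 2 0 1 2 3
G_B(9) = 3.
Combined Grundy value = 3 ⊕ 3 = 0.

0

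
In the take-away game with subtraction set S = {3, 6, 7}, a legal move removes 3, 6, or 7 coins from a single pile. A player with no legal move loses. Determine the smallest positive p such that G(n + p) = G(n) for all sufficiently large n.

10

G(0) = 0
G(1) = mex{} = 0
G(2) = mex{} = 0
G(3) = mex{0} = 1
G(4) = mex{0} = 1
G(5) = mex{0} = 1
G(6) = mex{1,0} = 2
G(7) = mex{1,0,0} = 2
G(8) = mex{1,0,0} = 2
G(9) = mex{2,1,0} = 3
G(10) = mex{2,1,1} = 0
G(11) = mex{2,1,1} = 0
G(12) = mex{3,2,1} = 0
G(13) = mex{0,2,2} = 1
G(14) = mex{0,2,2} = 1
G(15) = mex{0,3,2} = 1
G(16) = mex{1,0,3} = 2
G(17) = mex{1,0,0} = 2
G(18) = mex{1,0,0} = 2
G(19) = mex{2,1,0} = 3
G(20) = mex{2,1,1} = 0
G(21) = mex{2,1,1} = 0
G(n+10) = G(n) holds for n = 0,…,6 (a full window of length max(S) = 7), so the sequence is purely periodic with period 10.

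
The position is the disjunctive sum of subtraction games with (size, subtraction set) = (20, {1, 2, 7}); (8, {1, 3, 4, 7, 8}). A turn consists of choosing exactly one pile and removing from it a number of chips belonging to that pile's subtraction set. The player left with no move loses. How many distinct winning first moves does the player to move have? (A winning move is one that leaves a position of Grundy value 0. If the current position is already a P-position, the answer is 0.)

Pile A, S = {1, 2, 7}:
n :  0  1  2  3  4  5  6  7  8  9 10 11 12 13 14 15 16 17 18 19 20
G :  0  1  2  0  1  2  0  1  2  0  1  2  0  1  2  0  1  2  0  1  2
G_A(20) = 2.
Pile B, S = {1, 3, 4, 7, 8}:
G(0) = 0
G(1) = mex{0} = 1
G(2) = mex{1} = 0
G(3) = mex{0,0} = 1
G(4) = mex{1,1,0} = 2
G(5) = mex{2,0,1} = 3
G(6) = mex{3,1,0} = 2
G(7) = mex{2,2,1,0} = 3
G(8) = mex{3,3,2,1,0} = 4
G_B(8) = 4.
Combined Grundy value = 2 ⊕ 4 = 6.
A winning move leaves total XOR = 0, i.e. changes one component's Grundy value g to g ⊕ X where X is the current total.
Pile A: need g' = 2⊕6 = 4. Options: 20−1→G=1, 20−2→G=0, 20−7→G=1. Hits: 0.
Pile B: need g' = 4⊕6 = 2. Options: 8−1→G=3, 8−3→G=3, 8−4→G=2, 8−7→G=1, 8−8→G=0. Hits: 1.

1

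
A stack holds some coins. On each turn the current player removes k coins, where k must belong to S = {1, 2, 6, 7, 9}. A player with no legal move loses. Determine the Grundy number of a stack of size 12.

G(0) = 0
G(1) = mex{0} = 1
G(2) = mex{1,0} = 2
G(3) = mex{2,1} = 0
G(4) = mex{0,2} = 1
G(5) = mex{1,0} = 2
G(6) = mex{2,1,0} = 3
G(7) = mex{3,2,1,0} = 4
G(8) = mex{4,3,2,1} = 0
G(9) = mex{0,4,0,2,0} = 1
G(10) = mex{1,0,1,0,1} = 2
G(11) = mex{2,1,2,1,2} = 0
G(12) = mex{0,2,3,2,0} = 1

1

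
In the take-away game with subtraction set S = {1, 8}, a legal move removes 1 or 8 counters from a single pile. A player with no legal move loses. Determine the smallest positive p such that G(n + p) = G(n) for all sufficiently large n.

n :  0  1  2  3  4  5  6  7  8  9 10 11 12 13 14 15 16 17 18 19
G :  0  1  0  1  0  1  0  1  2  0  1  0  1  0  1  0  1  2  0  1
G(n+9) = G(n) holds for n = 0,…,7 (a full window of length max(S) = 8), so the sequence is purely periodic with period 9.

9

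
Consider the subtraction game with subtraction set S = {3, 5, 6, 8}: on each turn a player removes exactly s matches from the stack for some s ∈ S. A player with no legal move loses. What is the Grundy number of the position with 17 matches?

2

G(0) = 0
G(1) = mex{} = 0
G(2) = mex{} = 0
G(3) = mex{0} = 1
G(4) = mex{0} = 1
G(5) = mex{0,0} = 1
G(6) = mex{1,0,0} = 2
G(7) = mex{1,0,0} = 2
G(8) = mex{1,1,0,0} = 2
G(9) = mex{2,1,1,0} = 3
G(10) = mex{2,1,1,0} = 3
G(11) = mex{2,2,1,1} = 0
G(12) = mex{3,2,2,1} = 0
G(13) = mex{3,2,2,1} = 0
G(14) = mex{0,3,2,2} = 1
G(15) = mex{0,3,3,2} = 1
G(16) = mex{0,0,3,2} = 1
G(17) = mex{1,0,0,3} = 2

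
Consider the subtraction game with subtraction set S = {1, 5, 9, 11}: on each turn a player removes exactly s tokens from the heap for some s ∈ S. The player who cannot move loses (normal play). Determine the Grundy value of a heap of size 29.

n :  0  1  2  3  4  5  6  7  8  9 10 11 12 13 14 15 16 17 18 19 20 21 22 23 24 25 26 27 28 29
G :  0  1  0  1  0  1  0  1  0  1  0  1  0  1  0  1  0  1  0  1  0  1  0  1  0  1  0  1  0  1

1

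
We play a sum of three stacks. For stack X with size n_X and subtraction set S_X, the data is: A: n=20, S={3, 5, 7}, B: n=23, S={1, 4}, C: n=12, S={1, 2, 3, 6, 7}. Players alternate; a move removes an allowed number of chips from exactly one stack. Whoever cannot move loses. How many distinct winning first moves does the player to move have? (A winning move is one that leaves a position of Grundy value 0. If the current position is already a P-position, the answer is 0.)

5

Stack A, S = {3, 5, 7}:
n :  0  1  2  3  4  5  6  7  8  9 10 11 12 13 14 15 16 17 18 19 20
G :  0  0  0  1  1  1  2  2  2  3  0  0  0  1  1  1  2  2  2  3  0
G_A(20) = 0.
Stack B, S = {1, 4}:
G(0) = 0
G(1) = mex{0} = 1
G(2) = mex{1} = 0
G(3) = mex{0} = 1
G(4) = mex{1,0} = 2
G(5) = mex{2,1} = 0
G(6) = mex{0,0} = 1
G(7) = mex{1,1} = 0
G(8) = mex{0,2} = 1
G(9) = mex{1,0} = 2
G(10) = mex{2,1} = 0
G(11) = mex{0,0} = 1
G(12) = mex{1,1} = 0
G(13) = mex{0,2} = 1
G(14) = mex{1,0} = 2
G(15) = mex{2,1} = 0
G(16) = mex{0,0} = 1
G(17) = mex{1,1} = 0
G(18) = mex{0,2} = 1
G(19) = mex{1,0} = 2
G(20) = mex{2,1} = 0
G(21) = mex{0,0} = 1
G(22) = mex{1,1} = 0
G(23) = mex{0,2} = 1
G_B(23) = 1.
Stack C, S = {1, 2, 3, 6, 7}:
G(0) = 0
G(1) = mex{0} = 1
G(2) = mex{1,0} = 2
G(3) = mex{2,1,0} = 3
G(4) = mex{3,2,1} = 0
G(5) = mex{0,3,2} = 1
G(6) = mex{1,0,3,0} = 2
G(7) = mex{2,1,0,1,0} = 3
G(8) = mex{3,2,1,2,1} = 0
G(9) = mex{0,3,2,3,2} = 1
G(10) = mex{1,0,3,0,3} = 2
G(11) = mex{2,1,0,1,0} = 3
G(12) = mex{3,2,1,2,1} = 0
G_C(12) = 0.
Combined Grundy value = 0 ⊕ 1 ⊕ 0 = 1.
A winning move leaves total XOR = 0, i.e. changes one component's Grundy value g to g ⊕ X where X is the current total.
Stack A: need g' = 0⊕1 = 1. Options: 20−3→G=2, 20−5→G=1, 20−7→G=1. Hits: 2.
Stack B: need g' = 1⊕1 = 0. Options: 23−1→G=0, 23−4→G=2. Hits: 1.
Stack C: need g' = 0⊕1 = 1. Options: 12−1→G=3, 12−2→G=2, 12−3→G=1, 12−6→G=2, 12−7→G=1. Hits: 2.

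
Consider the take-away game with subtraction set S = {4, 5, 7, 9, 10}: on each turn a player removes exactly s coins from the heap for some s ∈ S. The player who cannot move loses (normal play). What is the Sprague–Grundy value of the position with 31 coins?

G(0) = 0
G(1) = mex{} = 0
G(2) = mex{} = 0
G(3) = mex{} = 0
G(4) = mex{0} = 1
G(5) = mex{0,0} = 1
G(6) = mex{0,0} = 1
G(7) = mex{0,0,0} = 1
G(8) = mex{1,0,0} = 2
G(9) = mex{1,1,0,0} = 2
G(10) = mex{1,1,0,0,0} = 2
G(11) = mex{1,1,1,0,0} = 2
G(12) = mex{2,1,1,0,0} = 3
G(13) = mex{2,2,1,1,0} = 3
G(14) = mex{2,2,1,1,1} = 0
G(15) = mex{2,2,2,1,1} = 0
G(16) = mex{3,2,2,1,1} = 0
G(17) = mex{3,3,2,2,1} = 0
G(18) = mex{0,3,2,2,2} = 1
G(19) = mex{0,0,3,2,2} = 1
G(20) = mex{0,0,3,2,2} = 1
G(21) = mex{0,0,0,3,2} = 1
G(22) = mex{1,0,0,3,3} = 2
G(23) = mex{1,1,0,0,3} = 2
G(24) = mex{1,1,0,0,0} = 2
G(25) = mex{1,1,1,0,0} = 2
G(26) = mex{2,1,1,0,0} = 3
G(27) = mex{2,2,1,1,0} = 3
G(28) = mex{2,2,1,1,1} = 0
G(29) = mex{2,2,2,1,1} = 0
G(30) = mex{3,2,2,1,1} = 0
G(31) = mex{3,3,2,2,1} = 0

0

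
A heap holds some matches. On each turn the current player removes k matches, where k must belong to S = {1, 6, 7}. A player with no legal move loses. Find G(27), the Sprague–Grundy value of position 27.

n :  0  1  2  3  4  5  6  7  8  9 10 11 12 13 14 15 16 17 18 19 20 21 22 23 24 25 26 27
G :  0  1  0  1  0  1  2  3  2  3  2  3  0  1  0  1  0  1  2  3  2  3  2  3  0  1  0  1

1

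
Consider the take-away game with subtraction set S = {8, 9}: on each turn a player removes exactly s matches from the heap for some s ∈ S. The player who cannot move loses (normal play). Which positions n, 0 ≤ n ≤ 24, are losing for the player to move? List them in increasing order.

0, 1, 2, 3, 4, 5, 6, 7, 17, 18, 19, 20, 21, 22, 23, 24

G(0) = 0
G(1) = mex{} = 0
G(2) = mex{} = 0
G(3) = mex{} = 0
G(4) = mex{} = 0
G(5) = mex{} = 0
G(6) = mex{} = 0
G(7) = mex{} = 0
G(8) = mex{0} = 1
G(9) = mex{0,0} = 1
G(10) = mex{0,0} = 1
G(11) = mex{0,0} = 1
G(12) = mex{0,0} = 1
G(13) = mex{0,0} = 1
G(14) = mex{0,0} = 1
G(15) = mex{0,0} = 1
G(16) = mex{1,0} = 2
G(17) = mex{1,1} = 0
G(18) = mex{1,1} = 0
G(19) = mex{1,1} = 0
G(20) = mex{1,1} = 0
G(21) = mex{1,1} = 0
G(22) = mex{1,1} = 0
G(23) = mex{1,1} = 0
G(24) = mex{2,1} = 0
P-positions are exactly the n with G(n) = 0.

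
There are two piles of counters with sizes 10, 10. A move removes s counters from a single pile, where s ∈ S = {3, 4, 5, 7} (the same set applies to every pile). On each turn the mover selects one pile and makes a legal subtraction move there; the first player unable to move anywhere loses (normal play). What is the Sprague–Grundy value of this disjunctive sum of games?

0

All piles use S = {3, 4, 5, 7}:
G(0) = 0
G(1) = mex{} = 0
G(2) = mex{} = 0
G(3) = mex{0} = 1
G(4) = mex{0,0} = 1
G(5) = mex{0,0,0} = 1
G(6) = mex{1,0,0} = 2
G(7) = mex{1,1,0,0} = 2
G(8) = mex{1,1,1,0} = 2
G(9) = mex{2,1,1,0} = 3
G(10) = mex{2,2,1,1} = 0
Pile A: G(10) = 0.
Pile B: G(10) = 0.
Combined Grundy value = 0 ⊕ 0 = 0.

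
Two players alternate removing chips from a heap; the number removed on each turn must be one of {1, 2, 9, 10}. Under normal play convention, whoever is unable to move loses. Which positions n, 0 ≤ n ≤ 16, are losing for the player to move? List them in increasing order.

n :  0  1  2  3  4  5  6  7  8  9 10 11 12 13 14 15 16
G :  0  1  2  0  1  2  0  1  2  3  4  0  1  2  0  1  2
P-positions are exactly the n with G(n) = 0.

0, 3, 6, 11, 14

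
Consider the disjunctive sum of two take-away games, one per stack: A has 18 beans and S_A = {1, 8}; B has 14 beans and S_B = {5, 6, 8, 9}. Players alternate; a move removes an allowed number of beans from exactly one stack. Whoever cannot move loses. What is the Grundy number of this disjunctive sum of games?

0

Stack A, S = {1, 8}:
n :  0  1  2  3  4  5  6  7  8  9 10 11 12 13 14 15 16 17 18
G :  0  1  0  1  0  1  0  1  2  0  1  0  1  0  1  0  1  2  0
G_A(18) = 0.
Stack B, S = {5, 6, 8, 9}:
G(0) = 0
G(1) = mex{} = 0
G(2) = mex{} = 0
G(3) = mex{} = 0
G(4) = mex{} = 0
G(5) = mex{0} = 1
G(6) = mex{0,0} = 1
G(7) = mex{0,0} = 1
G(8) = mex{0,0,0} = 1
G(9) = mex{0,0,0,0} = 1
G(10) = mex{1,0,0,0} = 2
G(11) = mex{1,1,0,0} = 2
G(12) = mex{1,1,0,0} = 2
G(13) = mex{1,1,1,0} = 2
G(14) = mex{1,1,1,1} = 0
G_B(14) = 0.
Combined Grundy value = 0 ⊕ 0 = 0.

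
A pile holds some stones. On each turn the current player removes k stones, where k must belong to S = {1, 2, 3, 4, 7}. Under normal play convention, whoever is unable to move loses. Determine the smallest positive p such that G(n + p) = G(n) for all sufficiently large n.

n :  0  1  2  3  4  5  6  7  8  9 10 11 12 13 14
G :  0  1  2  3  4  0  1  2  3  4  0  1  2  3  4
G(n+5) = G(n) holds for n = 0,…,6 (a full window of length max(S) = 7), so the sequence is purely periodic with period 5.

5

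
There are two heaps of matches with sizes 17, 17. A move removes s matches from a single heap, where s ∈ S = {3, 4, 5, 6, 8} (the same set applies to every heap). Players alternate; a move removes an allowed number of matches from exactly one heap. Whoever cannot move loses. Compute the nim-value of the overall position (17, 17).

All heaps use S = {3, 4, 5, 6, 8}:
n :  0  1  2  3  4  5  6  7  8  9 10 11 12 13 14 15 16 17
G :  0  0  0  1  1  1  2  2  2  3  3  0  0  0  1  1  1  2
Heap A: G(17) = 2.
Heap B: G(17) = 2.
Combined Grundy value = 2 ⊕ 2 = 0.

0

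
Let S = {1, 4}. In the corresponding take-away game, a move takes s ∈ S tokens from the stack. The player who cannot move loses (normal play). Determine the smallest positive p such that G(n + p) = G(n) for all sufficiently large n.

G(0) = 0
G(1) = mex{0} = 1
G(2) = mex{1} = 0
G(3) = mex{0} = 1
G(4) = mex{1,0} = 2
G(5) = mex{2,1} = 0
G(6) = mex{0,0} = 1
G(7) = mex{1,1} = 0
G(8) = mex{0,2} = 1
G(9) = mex{1,0} = 2
G(10) = mex{2,1} = 0
G(11) = mex{0,0} = 1
G(12) = mex{1,1} = 0
G(13) = mex{0,2} = 1
G(14) = mex{1,0} = 2
G(n+5) = G(n) holds for n = 0,…,3 (a full window of length max(S) = 4), so the sequence is purely periodic with period 5.

5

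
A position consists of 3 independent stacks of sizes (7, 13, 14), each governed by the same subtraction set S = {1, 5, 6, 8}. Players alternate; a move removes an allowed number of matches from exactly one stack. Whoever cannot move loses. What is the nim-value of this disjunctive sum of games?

All stacks use S = {1, 5, 6, 8}:
G(0) = 0
G(1) = mex{0} = 1
G(2) = mex{1} = 0
G(3) = mex{0} = 1
G(4) = mex{1} = 0
G(5) = mex{0,0} = 1
G(6) = mex{1,1,0} = 2
G(7) = mex{2,0,1} = 3
G(8) = mex{3,1,0,0} = 2
G(9) = mex{2,0,1,1} = 3
G(10) = mex{3,1,0,0} = 2
G(11) = mex{2,2,1,1} = 0
G(12) = mex{0,3,2,0} = 1
G(13) = mex{1,2,3,1} = 0
G(14) = mex{0,3,2,2} = 1
Stack A: G(7) = 3.
Stack B: G(13) = 0.
Stack C: G(14) = 1.
Combined Grundy value = 3 ⊕ 0 ⊕ 1 = 2.

2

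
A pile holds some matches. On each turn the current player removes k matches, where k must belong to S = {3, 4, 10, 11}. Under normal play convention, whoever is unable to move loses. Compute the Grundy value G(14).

G(0) = 0
G(1) = mex{} = 0
G(2) = mex{} = 0
G(3) = mex{0} = 1
G(4) = mex{0,0} = 1
G(5) = mex{0,0} = 1
G(6) = mex{1,0} = 2
G(7) = mex{1,1} = 0
G(8) = mex{1,1} = 0
G(9) = mex{2,1} = 0
G(10) = mex{0,2,0} = 1
G(11) = mex{0,0,0,0} = 1
G(12) = mex{0,0,0,0} = 1
G(13) = mex{1,0,1,0} = 2
G(14) = mex{1,1,1,1} = 0

0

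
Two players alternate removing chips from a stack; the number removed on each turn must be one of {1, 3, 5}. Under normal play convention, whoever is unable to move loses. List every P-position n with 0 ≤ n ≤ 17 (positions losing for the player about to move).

n :  0  1  2  3  4  5  6  7  8  9 10 11 12 13 14 15 16 17
G :  0  1  0  1  0  1  0  1  0  1  0  1  0  1  0  1  0  1
P-positions are exactly the n with G(n) = 0.

0, 2, 4, 6, 8, 10, 12, 14, 16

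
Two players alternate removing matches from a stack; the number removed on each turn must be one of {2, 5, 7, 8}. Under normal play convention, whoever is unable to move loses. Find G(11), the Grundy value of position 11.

n :  0  1  2  3  4  5  6  7  8  9 10 11
G :  0  0  1  1  0  2  1  3  2  2  0  3

3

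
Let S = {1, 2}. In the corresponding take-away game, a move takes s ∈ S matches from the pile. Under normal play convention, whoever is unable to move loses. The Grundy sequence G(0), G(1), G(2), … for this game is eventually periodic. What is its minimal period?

n :  0  1  2  3  4  5  6  7  8  9 10 11 12 13 14
G :  0  1  2  0  1  2  0  1  2  0  1  2  0  1  2
G(n+3) = G(n) holds for n = 0,…,1 (a full window of length max(S) = 2), so the sequence is purely periodic with period 3.

3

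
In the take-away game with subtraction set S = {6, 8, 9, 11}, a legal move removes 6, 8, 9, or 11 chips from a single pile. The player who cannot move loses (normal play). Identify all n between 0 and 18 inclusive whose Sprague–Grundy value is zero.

G(0) = 0
G(1) = mex{} = 0
G(2) = mex{} = 0
G(3) = mex{} = 0
G(4) = mex{} = 0
G(5) = mex{} = 0
G(6) = mex{0} = 1
G(7) = mex{0} = 1
G(8) = mex{0,0} = 1
G(9) = mex{0,0,0} = 1
G(10) = mex{0,0,0} = 1
G(11) = mex{0,0,0,0} = 1
G(12) = mex{1,0,0,0} = 2
G(13) = mex{1,0,0,0} = 2
G(14) = mex{1,1,0,0} = 2
G(15) = mex{1,1,1,0} = 2
G(16) = mex{1,1,1,0} = 2
G(17) = mex{1,1,1,1} = 0
G(18) = mex{2,1,1,1} = 0
P-positions are exactly the n with G(n) = 0.

0, 1, 2, 3, 4, 5, 17, 18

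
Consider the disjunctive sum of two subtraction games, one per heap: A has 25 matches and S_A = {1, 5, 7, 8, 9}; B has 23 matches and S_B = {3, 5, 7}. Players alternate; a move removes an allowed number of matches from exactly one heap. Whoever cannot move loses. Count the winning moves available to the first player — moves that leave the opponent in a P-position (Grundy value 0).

1

Heap A, S = {1, 5, 7, 8, 9}:
n :  0  1  2  3  4  5  6  7  8  9 10 11 12 13 14 15 16 17 18 19 20 21 22 23 24 25
G :  0  1  0  1  0  1  0  1  2  3  2  3  2  3  2  3  0  1  0  1  0  1  0  1  2  3
G_A(25) = 3.
Heap B, S = {3, 5, 7}:
n :  0  1  2  3  4  5  6  7  8  9 10 11 12 13 14 15 16 17 18 19 20 21 22 23
G :  0  0  0  1  1  1  2  2  2  3  0  0  0  1  1  1  2  2  2  3  0  0  0  1
G_B(23) = 1.
Combined Grundy value = 3 ⊕ 1 = 2.
A winning move leaves total XOR = 0, i.e. changes one component's Grundy value g to g ⊕ X where X is the current total.
Heap A: need g' = 3⊕2 = 1. Options: 25−1→G=2, 25−5→G=0, 25−7→G=0, 25−8→G=1, 25−9→G=0. Hits: 1.
Heap B: need g' = 1⊕2 = 3. Options: 23−3→G=0, 23−5→G=2, 23−7→G=2. Hits: 0.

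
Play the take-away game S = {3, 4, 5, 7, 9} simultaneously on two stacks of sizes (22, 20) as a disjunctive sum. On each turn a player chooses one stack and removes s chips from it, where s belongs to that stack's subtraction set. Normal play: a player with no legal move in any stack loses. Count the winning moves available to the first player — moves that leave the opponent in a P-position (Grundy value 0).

All stacks use S = {3, 4, 5, 7, 9}:
n :  0  1  2  3  4  5  6  7  8  9 10 11 12 13 14 15 16 17 18 19 20 21 22
G :  0  0  0  1  1  1  2  2  2  3  3  3  0  0  0  1  1  1  2  2  2  3  3
Stack A: G(22) = 3.
Stack B: G(20) = 2.
Combined Grundy value = 3 ⊕ 2 = 1.
A winning move leaves total XOR = 0, i.e. changes one component's Grundy value g to g ⊕ X where X is the current total.
Stack A: need g' = 3⊕1 = 2. Options: 22−3→G=2, 22−4→G=2, 22−5→G=1, 22−7→G=1, 22−9→G=0. Hits: 2.
Stack B: need g' = 2⊕1 = 3. Options: 20−3→G=1, 20−4→G=1, 20−5→G=1, 20−7→G=0, 20−9→G=3. Hits: 1.

3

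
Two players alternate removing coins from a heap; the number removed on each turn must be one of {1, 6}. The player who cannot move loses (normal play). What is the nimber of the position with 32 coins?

0

n :  0  1  2  3  4  5  6  7  8  9 10 11 12 13 14 15 16 17 18 19 20 21 22 23 24 25 26 27 28 29 30 31 32
G :  0  1  0  1  0  1  2  0  1  0  1  0  1  2  0  1  0  1  0  1  2  0  1  0  1  0  1  2  0  1  0  1  0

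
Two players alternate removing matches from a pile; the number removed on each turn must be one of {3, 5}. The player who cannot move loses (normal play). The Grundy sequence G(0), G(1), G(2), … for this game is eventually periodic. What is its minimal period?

8

n :  0  1  2  3  4  5  6  7  8  9 10 11 12 13 14 15 16 17
G :  0  0  0  1  1  1  2  2  0  0  0  1  1  1  2  2  0  0
G(n+8) = G(n) holds for n = 0,…,4 (a full window of length max(S) = 5), so the sequence is purely periodic with period 8.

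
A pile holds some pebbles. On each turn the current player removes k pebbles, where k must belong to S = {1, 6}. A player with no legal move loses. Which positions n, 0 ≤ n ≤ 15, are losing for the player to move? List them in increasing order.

n :  0  1  2  3  4  5  6  7  8  9 10 11 12 13 14 15
G :  0  1  0  1  0  1  2  0  1  0  1  0  1  2  0  1
P-positions are exactly the n with G(n) = 0.

0, 2, 4, 7, 9, 11, 14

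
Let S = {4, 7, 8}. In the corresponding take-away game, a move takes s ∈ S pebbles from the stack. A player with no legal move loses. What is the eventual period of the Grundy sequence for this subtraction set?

n :  0  1  2  3  4  5  6  7  8  9 10 11 12 13 14 15 16 17 18 19 20 21 22 23 24 25
G :  0  0  0  0  1  1  1  1  2  2  2  2  0  0  0  0  1  1  1  1  2  2  2  2  0  0
G(n+12) = G(n) holds for n = 0,…,7 (a full window of length max(S) = 8), so the sequence is purely periodic with period 12.

12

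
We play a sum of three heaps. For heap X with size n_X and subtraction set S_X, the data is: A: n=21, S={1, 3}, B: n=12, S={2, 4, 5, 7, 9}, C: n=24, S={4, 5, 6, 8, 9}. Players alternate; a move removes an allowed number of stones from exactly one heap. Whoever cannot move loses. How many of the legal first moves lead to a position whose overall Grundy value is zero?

Heap A, S = {1, 3}:
G(0) = 0
G(1) = mex{0} = 1
G(2) = mex{1} = 0
G(3) = mex{0,0} = 1
G(4) = mex{1,1} = 0
G(5) = mex{0,0} = 1
G(6) = mex{1,1} = 0
G(7) = mex{0,0} = 1
G(8) = mex{1,1} = 0
G(9) = mex{0,0} = 1
G(10) = mex{1,1} = 0
G(11) = mex{0,0} = 1
G(12) = mex{1,1} = 0
G(13) = mex{0,0} = 1
G(14) = mex{1,1} = 0
G(15) = mex{0,0} = 1
G(16) = mex{1,1} = 0
G(17) = mex{0,0} = 1
G(18) = mex{1,1} = 0
G(19) = mex{0,0} = 1
G(20) = mex{1,1} = 0
G(21) = mex{0,0} = 1
G_A(21) = 1.
Heap B, S = {2, 4, 5, 7, 9}:
G(0) = 0
G(1) = mex{} = 0
G(2) = mex{0} = 1
G(3) = mex{0} = 1
G(4) = mex{1,0} = 2
G(5) = mex{1,0,0} = 2
G(6) = mex{2,1,0} = 3
G(7) = mex{2,1,1,0} = 3
G(8) = mex{3,2,1,0} = 4
G(9) = mex{3,2,2,1,0} = 4
G(10) = mex{4,3,2,1,0} = 5
G(11) = mex{4,3,3,2,1} = 0
G(12) = mex{5,4,3,2,1} = 0
G_B(12) = 0.
Heap C, S = {4, 5, 6, 8, 9}:
G(0) = 0
G(1) = mex{} = 0
G(2) = mex{} = 0
G(3) = mex{} = 0
G(4) = mex{0} = 1
G(5) = mex{0,0} = 1
G(6) = mex{0,0,0} = 1
G(7) = mex{0,0,0} = 1
G(8) = mex{1,0,0,0} = 2
G(9) = mex{1,1,0,0,0} = 2
G(10) = mex{1,1,1,0,0} = 2
G(11) = mex{1,1,1,0,0} = 2
G(12) = mex{2,1,1,1,0} = 3
G(13) = mex{2,2,1,1,1} = 0
G(14) = mex{2,2,2,1,1} = 0
G(15) = mex{2,2,2,1,1} = 0
G(16) = mex{3,2,2,2,1} = 0
G(17) = mex{0,3,2,2,2} = 1
G(18) = mex{0,0,3,2,2} = 1
G(19) = mex{0,0,0,2,2} = 1
G(20) = mex{0,0,0,3,2} = 1
G(21) = mex{1,0,0,0,3} = 2
G(22) = mex{1,1,0,0,0} = 2
G(23) = mex{1,1,1,0,0} = 2
G(24) = mex{1,1,1,0,0} = 2
G_C(24) = 2.
Combined Grundy value = 1 ⊕ 0 ⊕ 2 = 3.
A winning move leaves total XOR = 0, i.e. changes one component's Grundy value g to g ⊕ X where X is the current total.
Heap A: need g' = 1⊕3 = 2. Options: 21−1→G=0, 21−3→G=0. Hits: 0.
Heap B: need g' = 0⊕3 = 3. Options: 12−2→G=5, 12−4→G=4, 12−5→G=3, 12−7→G=2, 12−9→G=1. Hits: 1.
Heap C: need g' = 2⊕3 = 1. Options: 24−4→G=1, 24−5→G=1, 24−6→G=1, 24−8→G=0, 24−9→G=0. Hits: 3.

4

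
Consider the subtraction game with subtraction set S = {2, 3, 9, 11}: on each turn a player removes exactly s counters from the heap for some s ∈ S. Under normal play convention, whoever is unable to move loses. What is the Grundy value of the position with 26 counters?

2

G(0) = 0
G(1) = mex{} = 0
G(2) = mex{0} = 1
G(3) = mex{0,0} = 1
G(4) = mex{1,0} = 2
G(5) = mex{1,1} = 0
G(6) = mex{2,1} = 0
G(7) = mex{0,2} = 1
G(8) = mex{0,0} = 1
G(9) = mex{1,0,0} = 2
G(10) = mex{1,1,0} = 2
G(11) = mex{2,1,1,0} = 3
G(12) = mex{2,2,1,0} = 3
G(13) = mex{3,2,2,1} = 0
G(14) = mex{3,3,0,1} = 2
G(15) = mex{0,3,0,2} = 1
G(16) = mex{2,0,1,0} = 3
G(17) = mex{1,2,1,0} = 3
G(18) = mex{3,1,2,1} = 0
G(19) = mex{3,3,2,1} = 0
G(20) = mex{0,3,3,2} = 1
G(21) = mex{0,0,3,2} = 1
G(22) = mex{1,0,0,3} = 2
G(23) = mex{1,1,2,3} = 0
G(24) = mex{2,1,1,0} = 3
G(25) = mex{0,2,3,2} = 1
G(26) = mex{3,0,3,1} = 2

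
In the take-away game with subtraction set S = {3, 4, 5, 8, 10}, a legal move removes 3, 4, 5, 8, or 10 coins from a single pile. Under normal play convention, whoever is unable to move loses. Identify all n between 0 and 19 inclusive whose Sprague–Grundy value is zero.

0, 1, 2, 13, 14, 15

G(0) = 0
G(1) = mex{} = 0
G(2) = mex{} = 0
G(3) = mex{0} = 1
G(4) = mex{0,0} = 1
G(5) = mex{0,0,0} = 1
G(6) = mex{1,0,0} = 2
G(7) = mex{1,1,0} = 2
G(8) = mex{1,1,1,0} = 2
G(9) = mex{2,1,1,0} = 3
G(10) = mex{2,2,1,0,0} = 3
G(11) = mex{2,2,2,1,0} = 3
G(12) = mex{3,2,2,1,0} = 4
G(13) = mex{3,3,2,1,1} = 0
G(14) = mex{3,3,3,2,1} = 0
G(15) = mex{4,3,3,2,1} = 0
G(16) = mex{0,4,3,2,2} = 1
G(17) = mex{0,0,4,3,2} = 1
G(18) = mex{0,0,0,3,2} = 1
G(19) = mex{1,0,0,3,3} = 2
P-positions are exactly the n with G(n) = 0.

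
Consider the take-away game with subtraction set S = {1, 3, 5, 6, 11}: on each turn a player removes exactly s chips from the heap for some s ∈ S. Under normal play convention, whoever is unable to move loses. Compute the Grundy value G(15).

1

n :  0  1  2  3  4  5  6  7  8  9 10 11 12 13 14 15
G :  0  1  0  1  0  1  2  3  2  3  2  3  0  1  0  1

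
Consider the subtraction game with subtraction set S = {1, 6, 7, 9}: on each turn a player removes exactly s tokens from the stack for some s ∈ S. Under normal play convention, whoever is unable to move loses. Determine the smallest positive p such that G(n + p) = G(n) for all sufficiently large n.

G(0) = 0
G(1) = mex{0} = 1
G(2) = mex{1} = 0
G(3) = mex{0} = 1
G(4) = mex{1} = 0
G(5) = mex{0} = 1
G(6) = mex{1,0} = 2
G(7) = mex{2,1,0} = 3
G(8) = mex{3,0,1} = 2
G(9) = mex{2,1,0,0} = 3
G(10) = mex{3,0,1,1} = 2
G(11) = mex{2,1,0,0} = 3
G(12) = mex{3,2,1,1} = 0
G(13) = mex{0,3,2,0} = 1
G(14) = mex{1,2,3,1} = 0
G(15) = mex{0,3,2,2} = 1
G(16) = mex{1,2,3,3} = 0
G(17) = mex{0,3,2,2} = 1
G(18) = mex{1,0,3,3} = 2
G(19) = mex{2,1,0,2} = 3
G(20) = mex{3,0,1,3} = 2
G(21) = mex{2,1,0,0} = 3
G(22) = mex{3,0,1,1} = 2
G(23) = mex{2,1,0,0} = 3
G(24) = mex{3,2,1,1} = 0
G(25) = mex{0,3,2,0} = 1
G(n+12) = G(n) holds for n = 0,…,8 (a full window of length max(S) = 9), so the sequence is purely periodic with period 12.

12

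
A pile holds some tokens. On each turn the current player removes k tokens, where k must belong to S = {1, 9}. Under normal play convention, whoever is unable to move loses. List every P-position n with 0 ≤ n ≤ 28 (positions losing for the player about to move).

0, 2, 4, 6, 8, 10, 12, 14, 16, 18, 20, 22, 24, 26, 28

G(0) = 0
G(1) = mex{0} = 1
G(2) = mex{1} = 0
G(3) = mex{0} = 1
G(4) = mex{1} = 0
G(5) = mex{0} = 1
G(6) = mex{1} = 0
G(7) = mex{0} = 1
G(8) = mex{1} = 0
G(9) = mex{0,0} = 1
G(10) = mex{1,1} = 0
G(11) = mex{0,0} = 1
G(12) = mex{1,1} = 0
G(13) = mex{0,0} = 1
G(14) = mex{1,1} = 0
G(15) = mex{0,0} = 1
G(16) = mex{1,1} = 0
G(17) = mex{0,0} = 1
G(18) = mex{1,1} = 0
G(19) = mex{0,0} = 1
G(20) = mex{1,1} = 0
G(21) = mex{0,0} = 1
G(22) = mex{1,1} = 0
G(23) = mex{0,0} = 1
G(24) = mex{1,1} = 0
G(25) = mex{0,0} = 1
G(26) = mex{1,1} = 0
G(27) = mex{0,0} = 1
G(28) = mex{1,1} = 0
P-positions are exactly the n with G(n) = 0.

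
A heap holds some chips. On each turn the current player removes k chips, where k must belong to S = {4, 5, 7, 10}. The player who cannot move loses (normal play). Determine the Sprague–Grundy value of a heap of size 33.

n :  0  1  2  3  4  5  6  7  8  9 10 11 12 13 14 15 16 17 18 19 20 21 22 23 24 25 26 27 28 29 30 31 32 33
G :  0  0  0  0  1  1  1  1  2  2  2  2  3  3  0  0  0  0  1  1  1  1  2  2  2  2  3  3  0  0  0  0  1  1

1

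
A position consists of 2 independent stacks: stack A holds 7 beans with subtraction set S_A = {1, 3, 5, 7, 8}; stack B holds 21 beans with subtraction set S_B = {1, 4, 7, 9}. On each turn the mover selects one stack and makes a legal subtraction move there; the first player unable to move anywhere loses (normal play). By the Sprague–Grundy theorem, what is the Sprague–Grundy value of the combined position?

Stack A, S = {1, 3, 5, 7, 8}:
G(0) = 0
G(1) = mex{0} = 1
G(2) = mex{1} = 0
G(3) = mex{0,0} = 1
G(4) = mex{1,1} = 0
G(5) = mex{0,0,0} = 1
G(6) = mex{1,1,1} = 0
G(7) = mex{0,0,0,0} = 1
G_A(7) = 1.
Stack B, S = {1, 4, 7, 9}:
G(0) = 0
G(1) = mex{0} = 1
G(2) = mex{1} = 0
G(3) = mex{0} = 1
G(4) = mex{1,0} = 2
G(5) = mex{2,1} = 0
G(6) = mex{0,0} = 1
G(7) = mex{1,1,0} = 2
G(8) = mex{2,2,1} = 0
G(9) = mex{0,0,0,0} = 1
G(10) = mex{1,1,1,1} = 0
G(11) = mex{0,2,2,0} = 1
G(12) = mex{1,0,0,1} = 2
G(13) = mex{2,1,1,2} = 0
G(14) = mex{0,0,2,0} = 1
G(15) = mex{1,1,0,1} = 2
G(16) = mex{2,2,1,2} = 0
G(17) = mex{0,0,0,0} = 1
G(18) = mex{1,1,1,1} = 0
G(19) = mex{0,2,2,0} = 1
G(20) = mex{1,0,0,1} = 2
G(21) = mex{2,1,1,2} = 0
G_B(21) = 0.
Combined Grundy value = 1 ⊕ 0 = 1.

1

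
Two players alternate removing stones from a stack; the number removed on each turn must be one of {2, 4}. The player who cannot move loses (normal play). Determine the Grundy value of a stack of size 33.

G(0) = 0
G(1) = mex{} = 0
G(2) = mex{0} = 1
G(3) = mex{0} = 1
G(4) = mex{1,0} = 2
G(5) = mex{1,0} = 2
G(6) = mex{2,1} = 0
G(7) = mex{2,1} = 0
G(8) = mex{0,2} = 1
G(9) = mex{0,2} = 1
G(10) = mex{1,0} = 2
G(11) = mex{1,0} = 2
G(12) = mex{2,1} = 0
G(13) = mex{2,1} = 0
G(14) = mex{0,2} = 1
G(15) = mex{0,2} = 1
G(16) = mex{1,0} = 2
G(17) = mex{1,0} = 2
G(18) = mex{2,1} = 0
G(19) = mex{2,1} = 0
G(20) = mex{0,2} = 1
G(21) = mex{0,2} = 1
G(22) = mex{1,0} = 2
G(23) = mex{1,0} = 2
G(24) = mex{2,1} = 0
G(25) = mex{2,1} = 0
G(26) = mex{0,2} = 1
G(27) = mex{0,2} = 1
G(28) = mex{1,0} = 2
G(29) = mex{1,0} = 2
G(30) = mex{2,1} = 0
G(31) = mex{2,1} = 0
G(32) = mex{0,2} = 1
G(33) = mex{0,2} = 1

1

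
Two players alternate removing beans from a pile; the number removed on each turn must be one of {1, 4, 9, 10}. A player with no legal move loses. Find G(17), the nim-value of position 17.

n :  0  1  2  3  4  5  6  7  8  9 10 11 12 13 14 15 16 17
G :  0  1  0  1  2  0  1  0  1  2  3  2  3  0  1  3  2  3

3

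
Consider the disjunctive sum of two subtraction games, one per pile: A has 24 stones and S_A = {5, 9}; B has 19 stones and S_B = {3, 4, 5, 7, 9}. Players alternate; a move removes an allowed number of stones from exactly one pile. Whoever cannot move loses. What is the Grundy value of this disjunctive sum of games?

Pile A, S = {5, 9}:
n :  0  1  2  3  4  5  6  7  8  9 10 11 12 13 14 15 16 17 18 19 20 21 22 23 24
G :  0  0  0  0  0  1  1  1  1  1  2  2  2  2  0  0  0  0  0  1  1  1  1  1  2
G_A(24) = 2.
Pile B, S = {3, 4, 5, 7, 9}:
n :  0  1  2  3  4  5  6  7  8  9 10 11 12 13 14 15 16 17 18 19
G :  0  0  0  1  1  1  2  2  2  3  3  3  0  0  0  1  1  1  2  2
G_B(19) = 2.
Combined Grundy value = 2 ⊕ 2 = 0.

0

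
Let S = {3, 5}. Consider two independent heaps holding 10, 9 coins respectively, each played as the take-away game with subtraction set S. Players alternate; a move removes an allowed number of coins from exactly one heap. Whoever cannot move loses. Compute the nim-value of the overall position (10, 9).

All heaps use S = {3, 5}:
n :  0  1  2  3  4  5  6  7  8  9 10
G :  0  0  0  1  1  1  2  2  0  0  0
Heap A: G(10) = 0.
Heap B: G(9) = 0.
Combined Grundy value = 0 ⊕ 0 = 0.

0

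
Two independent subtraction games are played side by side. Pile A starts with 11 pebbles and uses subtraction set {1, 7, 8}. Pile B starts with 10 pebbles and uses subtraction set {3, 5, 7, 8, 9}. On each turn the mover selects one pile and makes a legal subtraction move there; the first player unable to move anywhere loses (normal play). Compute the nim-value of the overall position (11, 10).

0

Pile A, S = {1, 7, 8}:
G(0) = 0
G(1) = mex{0} = 1
G(2) = mex{1} = 0
G(3) = mex{0} = 1
G(4) = mex{1} = 0
G(5) = mex{0} = 1
G(6) = mex{1} = 0
G(7) = mex{0,0} = 1
G(8) = mex{1,1,0} = 2
G(9) = mex{2,0,1} = 3
G(10) = mex{3,1,0} = 2
G(11) = mex{2,0,1} = 3
G_A(11) = 3.
Pile B, S = {3, 5, 7, 8, 9}:
G(0) = 0
G(1) = mex{} = 0
G(2) = mex{} = 0
G(3) = mex{0} = 1
G(4) = mex{0} = 1
G(5) = mex{0,0} = 1
G(6) = mex{1,0} = 2
G(7) = mex{1,0,0} = 2
G(8) = mex{1,1,0,0} = 2
G(9) = mex{2,1,0,0,0} = 3
G(10) = mex{2,1,1,0,0} = 3
G_B(10) = 3.
Combined Grundy value = 3 ⊕ 3 = 0.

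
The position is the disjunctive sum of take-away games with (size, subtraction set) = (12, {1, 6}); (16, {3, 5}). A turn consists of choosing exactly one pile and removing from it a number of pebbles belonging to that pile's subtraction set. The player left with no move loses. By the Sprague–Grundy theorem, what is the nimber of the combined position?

1

Pile A, S = {1, 6}:
n :  0  1  2  3  4  5  6  7  8  9 10 11 12
G :  0  1  0  1  0  1  2  0  1  0  1  0  1
G_A(12) = 1.
Pile B, S = {3, 5}:
G(0) = 0
G(1) = mex{} = 0
G(2) = mex{} = 0
G(3) = mex{0} = 1
G(4) = mex{0} = 1
G(5) = mex{0,0} = 1
G(6) = mex{1,0} = 2
G(7) = mex{1,0} = 2
G(8) = mex{1,1} = 0
G(9) = mex{2,1} = 0
G(10) = mex{2,1} = 0
G(11) = mex{0,2} = 1
G(12) = mex{0,2} = 1
G(13) = mex{0,0} = 1
G(14) = mex{1,0} = 2
G(15) = mex{1,0} = 2
G(16) = mex{1,1} = 0
G_B(16) = 0.
Combined Grundy value = 1 ⊕ 0 = 1.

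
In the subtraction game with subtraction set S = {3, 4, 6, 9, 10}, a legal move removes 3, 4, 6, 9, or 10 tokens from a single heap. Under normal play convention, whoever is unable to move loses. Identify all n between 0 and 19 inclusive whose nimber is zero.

0, 1, 2, 13, 14, 15

n :  0  1  2  3  4  5  6  7  8  9 10 11 12 13 14 15 16 17 18 19
G :  0  0  0  1  1  1  2  2  2  3  3  3  4  0  0  0  1  1  1  2
P-positions are exactly the n with G(n) = 0.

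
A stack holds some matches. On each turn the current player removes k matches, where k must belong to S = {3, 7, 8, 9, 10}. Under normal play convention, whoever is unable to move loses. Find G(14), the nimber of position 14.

4

G(0) = 0
G(1) = mex{} = 0
G(2) = mex{} = 0
G(3) = mex{0} = 1
G(4) = mex{0} = 1
G(5) = mex{0} = 1
G(6) = mex{1} = 0
G(7) = mex{1,0} = 2
G(8) = mex{1,0,0} = 2
G(9) = mex{0,0,0,0} = 1
G(10) = mex{2,1,0,0,0} = 3
G(11) = mex{2,1,1,0,0} = 3
G(12) = mex{1,1,1,1,0} = 2
G(13) = mex{3,0,1,1,1} = 2
G(14) = mex{3,2,0,1,1} = 4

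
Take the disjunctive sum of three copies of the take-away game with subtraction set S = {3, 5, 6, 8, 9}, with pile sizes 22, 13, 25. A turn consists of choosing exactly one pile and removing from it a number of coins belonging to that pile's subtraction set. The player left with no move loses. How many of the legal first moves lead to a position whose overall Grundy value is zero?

4

All piles use S = {3, 5, 6, 8, 9}:
G(0) = 0
G(1) = mex{} = 0
G(2) = mex{} = 0
G(3) = mex{0} = 1
G(4) = mex{0} = 1
G(5) = mex{0,0} = 1
G(6) = mex{1,0,0} = 2
G(7) = mex{1,0,0} = 2
G(8) = mex{1,1,0,0} = 2
G(9) = mex{2,1,1,0,0} = 3
G(10) = mex{2,1,1,0,0} = 3
G(11) = mex{2,2,1,1,0} = 3
G(12) = mex{3,2,2,1,1} = 0
G(13) = mex{3,2,2,1,1} = 0
G(14) = mex{3,3,2,2,1} = 0
G(15) = mex{0,3,3,2,2} = 1
G(16) = mex{0,3,3,2,2} = 1
G(17) = mex{0,0,3,3,2} = 1
G(18) = mex{1,0,0,3,3} = 2
G(19) = mex{1,0,0,3,3} = 2
G(20) = mex{1,1,0,0,3} = 2
G(21) = mex{2,1,1,0,0} = 3
G(22) = mex{2,1,1,0,0} = 3
G(23) = mex{2,2,1,1,0} = 3
G(24) = mex{3,2,2,1,1} = 0
G(25) = mex{3,2,2,1,1} = 0
Pile A: G(22) = 3.
Pile B: G(13) = 0.
Pile C: G(25) = 0.
Combined Grundy value = 3 ⊕ 0 ⊕ 0 = 3.
A winning move leaves total XOR = 0, i.e. changes one component's Grundy value g to g ⊕ X where X is the current total.
Pile A: need g' = 3⊕3 = 0. Options: 22−3→G=2, 22−5→G=1, 22−6→G=1, 22−8→G=0, 22−9→G=0. Hits: 2.
Pile B: need g' = 0⊕3 = 3. Options: 13−3→G=3, 13−5→G=2, 13−6→G=2, 13−8→G=1, 13−9→G=1. Hits: 1.
Pile C: need g' = 0⊕3 = 3. Options: 25−3→G=3, 25−5→G=2, 25−6→G=2, 25−8→G=1, 25−9→G=1. Hits: 1.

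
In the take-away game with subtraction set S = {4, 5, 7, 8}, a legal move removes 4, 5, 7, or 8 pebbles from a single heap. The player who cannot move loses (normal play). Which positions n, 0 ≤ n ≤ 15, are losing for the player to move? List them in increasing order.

0, 1, 2, 3, 12, 13, 14, 15

n :  0  1  2  3  4  5  6  7  8  9 10 11 12 13 14 15
G :  0  0  0  0  1  1  1  1  2  2  2  2  0  0  0  0
P-positions are exactly the n with G(n) = 0.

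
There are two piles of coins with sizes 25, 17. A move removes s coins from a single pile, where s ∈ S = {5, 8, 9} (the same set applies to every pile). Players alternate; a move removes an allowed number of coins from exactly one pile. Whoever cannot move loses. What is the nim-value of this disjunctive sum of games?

2

All piles use S = {5, 8, 9}:
n :  0  1  2  3  4  5  6  7  8  9 10 11 12 13 14 15 16 17 18 19 20 21 22 23 24 25
G :  0  0  0  0  0  1  1  1  1  1  2  2  2  2  0  0  0  0  0  1  1  1  1  1  2  2
Pile A: G(25) = 2.
Pile B: G(17) = 0.
Combined Grundy value = 2 ⊕ 0 = 2.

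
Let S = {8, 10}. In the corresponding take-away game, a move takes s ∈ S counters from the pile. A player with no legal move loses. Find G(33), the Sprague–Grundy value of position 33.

n :  0  1  2  3  4  5  6  7  8  9 10 11 12 13 14 15 16 17 18 19 20 21 22 23 24 25 26 27 28 29 30 31 32 33
G :  0  0  0  0  0  0  0  0  1  1  1  1  1  1  1  1  2  2  0  0  0  0  0  0  0  0  1  1  1  1  1  1  1  1

1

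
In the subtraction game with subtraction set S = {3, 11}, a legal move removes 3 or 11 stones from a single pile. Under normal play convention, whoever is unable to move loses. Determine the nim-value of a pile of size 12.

2

n :  0  1  2  3  4  5  6  7  8  9 10 11 12
G :  0  0  0  1  1  1  0  0  0  1  1  1  2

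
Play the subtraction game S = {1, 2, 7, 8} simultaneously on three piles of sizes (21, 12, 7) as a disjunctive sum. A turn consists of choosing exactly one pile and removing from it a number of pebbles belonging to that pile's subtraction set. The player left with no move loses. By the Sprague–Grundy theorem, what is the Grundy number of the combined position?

All piles use S = {1, 2, 7, 8}:
G(0) = 0
G(1) = mex{0} = 1
G(2) = mex{1,0} = 2
G(3) = mex{2,1} = 0
G(4) = mex{0,2} = 1
G(5) = mex{1,0} = 2
G(6) = mex{2,1} = 0
G(7) = mex{0,2,0} = 1
G(8) = mex{1,0,1,0} = 2
G(9) = mex{2,1,2,1} = 0
G(10) = mex{0,2,0,2} = 1
G(11) = mex{1,0,1,0} = 2
G(12) = mex{2,1,2,1} = 0
G(13) = mex{0,2,0,2} = 1
G(14) = mex{1,0,1,0} = 2
G(15) = mex{2,1,2,1} = 0
G(16) = mex{0,2,0,2} = 1
G(17) = mex{1,0,1,0} = 2
G(18) = mex{2,1,2,1} = 0
G(19) = mex{0,2,0,2} = 1
G(20) = mex{1,0,1,0} = 2
G(21) = mex{2,1,2,1} = 0
Pile A: G(21) = 0.
Pile B: G(12) = 0.
Pile C: G(7) = 1.
Combined Grundy value = 0 ⊕ 0 ⊕ 1 = 1.

1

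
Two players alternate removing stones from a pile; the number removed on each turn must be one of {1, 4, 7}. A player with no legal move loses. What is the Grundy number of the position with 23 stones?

n :  0  1  2  3  4  5  6  7  8  9 10 11 12 13 14 15 16 17 18 19 20 21 22 23
G :  0  1  0  1  2  0  1  2  0  1  0  1  2  0  1  2  0  1  0  1  2  0  1  2

2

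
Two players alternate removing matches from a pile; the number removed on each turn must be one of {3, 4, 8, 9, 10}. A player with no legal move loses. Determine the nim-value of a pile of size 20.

0

n :  0  1  2  3  4  5  6  7  8  9 10 11 12 13 14 15 16 17 18 19 20
G :  0  0  0  1  1  1  2  0  2  3  1  3  4  0  0  5  1  1  4  0  0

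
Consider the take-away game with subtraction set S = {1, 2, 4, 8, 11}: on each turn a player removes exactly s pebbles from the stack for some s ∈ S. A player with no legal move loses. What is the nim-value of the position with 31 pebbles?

1

G(0) = 0
G(1) = mex{0} = 1
G(2) = mex{1,0} = 2
G(3) = mex{2,1} = 0
G(4) = mex{0,2,0} = 1
G(5) = mex{1,0,1} = 2
G(6) = mex{2,1,2} = 0
G(7) = mex{0,2,0} = 1
G(8) = mex{1,0,1,0} = 2
G(9) = mex{2,1,2,1} = 0
G(10) = mex{0,2,0,2} = 1
G(11) = mex{1,0,1,0,0} = 2
G(12) = mex{2,1,2,1,1} = 0
G(13) = mex{0,2,0,2,2} = 1
G(14) = mex{1,0,1,0,0} = 2
G(15) = mex{2,1,2,1,1} = 0
G(16) = mex{0,2,0,2,2} = 1
G(17) = mex{1,0,1,0,0} = 2
G(18) = mex{2,1,2,1,1} = 0
G(19) = mex{0,2,0,2,2} = 1
G(20) = mex{1,0,1,0,0} = 2
G(21) = mex{2,1,2,1,1} = 0
G(22) = mex{0,2,0,2,2} = 1
G(23) = mex{1,0,1,0,0} = 2
G(24) = mex{2,1,2,1,1} = 0
G(25) = mex{0,2,0,2,2} = 1
G(26) = mex{1,0,1,0,0} = 2
G(27) = mex{2,1,2,1,1} = 0
G(28) = mex{0,2,0,2,2} = 1
G(29) = mex{1,0,1,0,0} = 2
G(30) = mex{2,1,2,1,1} = 0
G(31) = mex{0,2,0,2,2} = 1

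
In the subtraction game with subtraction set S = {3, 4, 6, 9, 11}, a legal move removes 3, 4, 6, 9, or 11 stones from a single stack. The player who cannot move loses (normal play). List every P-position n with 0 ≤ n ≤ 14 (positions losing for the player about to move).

n :  0  1  2  3  4  5  6  7  8  9 10 11 12 13 14
G :  0  0  0  1  1  1  2  2  2  3  3  3  4  4  0
P-positions are exactly the n with G(n) = 0.

0, 1, 2, 14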